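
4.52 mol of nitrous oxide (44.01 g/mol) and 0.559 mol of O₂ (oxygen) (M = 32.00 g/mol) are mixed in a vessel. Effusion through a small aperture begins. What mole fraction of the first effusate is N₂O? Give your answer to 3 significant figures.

The effusion rate of species i is ∝ p_i/√M_i ∝ n_i/√M_i.
x_N₂O(eff) = (n_N₂O/√M_N₂O) / (n_N₂O/√M_N₂O + n_O₂/√M_O₂)
= (4.52/√44.01) / (4.52/√44.01 + 0.559/√32.00) = 0.6813/(0.6813 + 0.09882) = 0.873.

0.873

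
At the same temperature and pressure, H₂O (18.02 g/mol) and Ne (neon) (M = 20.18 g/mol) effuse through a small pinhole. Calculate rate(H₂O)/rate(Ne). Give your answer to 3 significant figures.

1.06

By Graham's law, rate_H₂O/rate_Ne = √(M_Ne/M_H₂O) = √(20.18/18.02) = √1.120 = 1.06.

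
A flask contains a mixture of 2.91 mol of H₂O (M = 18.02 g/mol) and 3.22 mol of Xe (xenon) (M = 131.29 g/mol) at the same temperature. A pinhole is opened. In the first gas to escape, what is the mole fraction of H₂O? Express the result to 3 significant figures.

0.709

Rate_i ∝ x_i/√M_i (Graham's law weighted by mole fraction), so the effusate composition follows n_i/√M_i.
So x_H₂O in the escaping gas = (n_H₂O/√M_H₂O) / Σ(n_i/√M_i)
= (2.91/√18.02) / (2.91/√18.02 + 3.22/√131.29) = 0.6855/(0.6855 + 0.2810) = 0.709.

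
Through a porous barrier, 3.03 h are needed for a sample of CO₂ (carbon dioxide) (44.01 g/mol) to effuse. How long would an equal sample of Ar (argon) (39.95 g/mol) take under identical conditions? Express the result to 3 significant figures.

2.89 h

Graham's law gives t_Ar/t_CO₂ = √(M_Ar/M_CO₂) = √(39.95/44.01) = √0.9077 = 0.9528.
So the time for Ar is 3.03 × 0.9528 = 2.89 h.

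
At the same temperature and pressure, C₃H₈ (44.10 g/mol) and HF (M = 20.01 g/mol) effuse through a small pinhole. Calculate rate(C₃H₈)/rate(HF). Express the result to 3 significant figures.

0.674

By Graham's law, rate_C₃H₈/rate_HF = √(M_HF/M_C₃H₈) = √(20.01/44.10) = √0.4537 = 0.674.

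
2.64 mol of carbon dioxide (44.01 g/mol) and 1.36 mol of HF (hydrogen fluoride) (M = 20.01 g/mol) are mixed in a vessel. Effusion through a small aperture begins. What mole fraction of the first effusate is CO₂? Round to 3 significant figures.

0.567

Rate_i ∝ x_i/√M_i (Graham's law weighted by mole fraction), so the effusate composition follows n_i/√M_i.
x_CO₂(eff) = (n_CO₂/√M_CO₂) / (n_CO₂/√M_CO₂ + n_HF/√M_HF)
= (2.64/√44.01) / (2.64/√44.01 + 1.36/√20.01) = 0.3979/(0.3979 + 0.3040) = 0.567.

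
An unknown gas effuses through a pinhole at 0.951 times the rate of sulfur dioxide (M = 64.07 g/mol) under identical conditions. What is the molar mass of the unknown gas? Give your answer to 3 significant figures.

By Graham's law, rate_X/rate_SO₂ = √(M_SO₂/M_X).
0.951 = √(64.07/M_X)
M_X = 64.07 / 0.951² = 64.07 / 0.9044 = 70.8 g/mol

70.8 g/mol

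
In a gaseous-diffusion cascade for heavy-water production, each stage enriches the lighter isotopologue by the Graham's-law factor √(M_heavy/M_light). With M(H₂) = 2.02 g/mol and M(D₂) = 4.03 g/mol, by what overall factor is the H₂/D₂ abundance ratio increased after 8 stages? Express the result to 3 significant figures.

The single-stage factor is √(M_heavy/M_light), so 8 stages give [√(4.03/2.02)]^8 = (4.03/2.02)^(8/2).
= 1.99505^4 = 15.8.

15.8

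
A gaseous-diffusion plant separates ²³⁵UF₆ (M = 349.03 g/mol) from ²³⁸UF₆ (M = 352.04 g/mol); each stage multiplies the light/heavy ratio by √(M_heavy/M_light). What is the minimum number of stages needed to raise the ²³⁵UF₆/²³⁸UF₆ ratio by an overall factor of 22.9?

730

With α = √(352.04/349.03) per stage, ln α = ½ ln(1.00862) = 0.004293.
Need α^N ≥ 22.9 ⇒ N ≥ ln(22.9) / ln α = 3.131 / 0.004293 = 729.28.
So at least 730 stages are needed.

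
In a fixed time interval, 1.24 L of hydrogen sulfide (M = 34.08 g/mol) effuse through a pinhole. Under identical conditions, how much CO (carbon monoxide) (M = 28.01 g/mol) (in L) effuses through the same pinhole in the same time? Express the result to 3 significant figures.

By Graham's law, rate_CO/rate_H₂S = √(M_H₂S/M_CO) = √(34.08/28.01) = √1.217 = 1.103.
So the volume for CO is 1.24 × 1.103 = 1.37 L.

1.37 L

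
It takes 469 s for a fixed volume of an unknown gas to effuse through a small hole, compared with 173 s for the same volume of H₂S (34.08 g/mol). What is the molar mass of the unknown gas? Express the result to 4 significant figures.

250.5 g/mol

Since effusion rate ∝ 1/√M, t_X/t_H₂S = √(M_X/M_H₂S).
469/173 = 2.711 = √(M_X/34.08)
M_X = 34.08 × 2.711² = 34.08 × 7.349 = 250.5 g/mol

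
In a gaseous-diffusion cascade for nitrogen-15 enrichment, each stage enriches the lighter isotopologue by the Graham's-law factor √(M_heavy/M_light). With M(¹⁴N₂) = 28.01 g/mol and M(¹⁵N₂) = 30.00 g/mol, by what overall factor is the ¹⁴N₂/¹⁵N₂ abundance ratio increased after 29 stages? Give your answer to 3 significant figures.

2.71

The single-stage factor is √(M_heavy/M_light), so 29 stages give [√(30.00/28.01)]^29 = (30.00/28.01)^(29/2).
= 1.07105^(29/2) = 2.71.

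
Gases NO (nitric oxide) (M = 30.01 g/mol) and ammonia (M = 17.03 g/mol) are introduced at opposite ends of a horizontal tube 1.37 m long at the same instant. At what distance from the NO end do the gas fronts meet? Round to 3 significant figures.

0.589 m

The fronts meet when d_NO + d_NH₃ = L with d_NO/d_NH₃ = √(M_NH₃/M_NO) (Graham's law). Here √(M_NH₃/M_NO) = √(17.03/30.01) = 0.7533.
With d_NO + d_NH₃ = 1.37 m, d_NH₃ = 1.37/(1 + 0.7533) = 0.7814 m.
d_NO = 1.37 − 0.7814 = 0.589 m.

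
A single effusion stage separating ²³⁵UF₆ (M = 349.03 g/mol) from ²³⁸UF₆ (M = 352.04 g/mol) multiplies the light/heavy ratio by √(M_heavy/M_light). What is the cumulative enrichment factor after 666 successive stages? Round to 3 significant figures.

After 666 stages the ratio has grown by (√(352.04/349.03))^666 = (352.04/349.03)^(666/2).
= 1.00862^333 = 17.5.

17.5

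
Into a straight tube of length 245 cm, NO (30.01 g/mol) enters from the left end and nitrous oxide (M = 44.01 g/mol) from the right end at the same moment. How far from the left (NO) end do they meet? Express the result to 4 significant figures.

Graham's law gives d_NO/d_N₂O = rate_NO/rate_N₂O = √(M_N₂O/M_NO) = √(44.01/30.01) = 1.211.
With d_NO + d_N₂O = 245 cm, d_N₂O = 245/(1 + 1.211) = 110.8 cm.
d_NO = 245 − 110.8 = 134.2 cm.

134.2 cm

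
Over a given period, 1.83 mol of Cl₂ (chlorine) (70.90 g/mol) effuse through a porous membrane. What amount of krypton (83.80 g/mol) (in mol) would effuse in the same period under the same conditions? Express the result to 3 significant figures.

Graham's law gives rate_Kr/rate_Cl₂ = √(M_Cl₂/M_Kr) = √(70.90/83.80) = √0.8461 = 0.9198.
So the amount for Kr is 1.83 × 0.9198 = 1.68 mol.

1.68 mol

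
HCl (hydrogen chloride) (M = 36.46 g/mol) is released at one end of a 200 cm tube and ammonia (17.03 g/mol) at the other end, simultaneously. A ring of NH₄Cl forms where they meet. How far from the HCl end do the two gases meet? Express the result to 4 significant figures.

81.20 cm

In equal time, each gas travels a distance ∝ its rate ∝ 1/√M, so d_HCl/d_NH₃ = √(M_NH₃/M_HCl) = √(17.03/36.46) = 0.6834.
With d_HCl + d_NH₃ = 200 cm, d_NH₃ = 200/(1 + 0.6834) = 118.8 cm.
d_HCl = 200 − 118.8 = 81.20 cm.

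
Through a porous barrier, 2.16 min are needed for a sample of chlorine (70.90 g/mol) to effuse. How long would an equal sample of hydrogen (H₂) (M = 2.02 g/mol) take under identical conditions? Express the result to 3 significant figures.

0.365 min

From Graham's law, t_H₂/t_Cl₂ = √(M_H₂/M_Cl₂) = √(2.02/70.90) = √0.02849 = 0.1688.
So the time for H₂ is 2.16 × 0.1688 = 0.365 min.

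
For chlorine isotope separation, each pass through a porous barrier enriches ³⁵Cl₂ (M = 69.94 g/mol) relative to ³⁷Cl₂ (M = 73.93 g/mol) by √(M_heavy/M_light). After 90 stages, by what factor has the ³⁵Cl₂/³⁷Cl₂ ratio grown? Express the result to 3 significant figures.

12.1

The single-stage factor is √(M_heavy/M_light), so 90 stages give [√(73.93/69.94)]^90 = (73.93/69.94)^(90/2).
= 1.05705^45 = 12.1.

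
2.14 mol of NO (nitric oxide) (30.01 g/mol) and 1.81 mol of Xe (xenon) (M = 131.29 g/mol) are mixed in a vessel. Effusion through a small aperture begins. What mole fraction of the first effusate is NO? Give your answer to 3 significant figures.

0.712

Each component's effusion rate ∝ (its partial pressure)·(1/√M) ∝ n_i/√M_i.
x_NO(eff) = (n_NO/√M_NO) / (n_NO/√M_NO + n_Xe/√M_Xe)
= (2.14/√30.01) / (2.14/√30.01 + 1.81/√131.29) = 0.3906/(0.3906 + 0.1580) = 0.712.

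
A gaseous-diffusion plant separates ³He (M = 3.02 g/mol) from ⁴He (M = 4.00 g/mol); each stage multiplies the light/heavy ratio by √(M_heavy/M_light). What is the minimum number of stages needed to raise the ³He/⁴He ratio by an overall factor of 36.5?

26

Single-stage factor α = √(4.00/3.02), so ln α = ½ ln(1.32450) = 0.1405.
Need α^N ≥ 36.5 ⇒ N ≥ ln(36.5) / ln α = 3.597 / 0.1405 = 25.60.
Minimum whole number of stages: N = 26.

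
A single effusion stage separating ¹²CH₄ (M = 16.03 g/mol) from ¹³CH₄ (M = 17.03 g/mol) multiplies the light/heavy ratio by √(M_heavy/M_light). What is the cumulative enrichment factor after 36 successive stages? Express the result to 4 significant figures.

The single-stage factor is √(M_heavy/M_light), so 36 stages give [√(17.03/16.03)]^36 = (17.03/16.03)^(36/2).
= 1.06238^18 = 2.972.

2.972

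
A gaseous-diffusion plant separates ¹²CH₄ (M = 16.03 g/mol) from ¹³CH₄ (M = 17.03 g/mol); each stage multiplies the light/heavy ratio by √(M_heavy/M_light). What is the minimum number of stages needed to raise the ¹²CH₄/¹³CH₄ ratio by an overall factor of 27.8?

110

Per stage α = (17.03/16.03)^(1/2) = 1.06238^0.5, giving ln α = 0.03026.
Need α^N ≥ 27.8 ⇒ N ≥ ln(27.8) / ln α = 3.325 / 0.03026 = 109.89.
Rounding up, N = 110 stages.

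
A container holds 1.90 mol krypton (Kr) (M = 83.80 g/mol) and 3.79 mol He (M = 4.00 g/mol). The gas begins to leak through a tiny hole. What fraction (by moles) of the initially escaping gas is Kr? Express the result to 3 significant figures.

0.0987

Rate_i ∝ x_i/√M_i (Graham's law weighted by mole fraction), so the effusate composition follows n_i/√M_i.
x_Kr(eff) = (n_Kr/√M_Kr) / (n_Kr/√M_Kr + n_He/√M_He)
= (1.90/√83.80) / (1.90/√83.80 + 3.79/√4.00) = 0.2076/(0.2076 + 1.895) = 0.0987.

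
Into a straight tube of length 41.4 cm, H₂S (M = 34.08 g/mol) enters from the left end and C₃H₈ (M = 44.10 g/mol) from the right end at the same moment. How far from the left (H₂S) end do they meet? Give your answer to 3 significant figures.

22.0 cm

The fronts meet when d_H₂S + d_C₃H₈ = L with d_H₂S/d_C₃H₈ = √(M_C₃H₈/M_H₂S) (Graham's law). Here √(M_C₃H₈/M_H₂S) = √(44.10/34.08) = 1.138.
With d_H₂S + d_C₃H₈ = 41.4 cm, d_C₃H₈ = 41.4/(1 + 1.138) = 19.37 cm.
d_H₂S = 41.4 − 19.37 = 22.0 cm.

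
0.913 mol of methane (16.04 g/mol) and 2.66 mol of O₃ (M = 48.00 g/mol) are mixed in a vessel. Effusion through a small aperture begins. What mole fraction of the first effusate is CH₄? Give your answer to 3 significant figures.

0.373

Each component's effusion rate ∝ (its partial pressure)·(1/√M) ∝ n_i/√M_i.
x_CH₄(eff) = (n_CH₄/√M_CH₄) / (n_CH₄/√M_CH₄ + n_O₃/√M_O₃)
= (0.913/√16.04) / (0.913/√16.04 + 2.66/√48.00) = 0.2280/(0.2280 + 0.3839) = 0.373.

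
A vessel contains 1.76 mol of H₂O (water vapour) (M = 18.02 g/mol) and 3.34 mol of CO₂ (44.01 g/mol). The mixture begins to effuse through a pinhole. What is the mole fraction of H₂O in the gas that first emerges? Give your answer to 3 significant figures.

0.452

Rate_i ∝ x_i/√M_i (Graham's law weighted by mole fraction), so the effusate composition follows n_i/√M_i.
x_H₂O(eff) = (n_H₂O/√M_H₂O) / (n_H₂O/√M_H₂O + n_CO₂/√M_CO₂)
= (1.76/√18.02) / (1.76/√18.02 + 3.34/√44.01) = 0.4146/(0.4146 + 0.5035) = 0.452.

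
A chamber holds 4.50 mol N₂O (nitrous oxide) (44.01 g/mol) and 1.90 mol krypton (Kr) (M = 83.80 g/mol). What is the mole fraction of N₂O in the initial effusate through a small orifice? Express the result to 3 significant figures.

Rate_i ∝ x_i/√M_i (Graham's law weighted by mole fraction), so the effusate composition follows n_i/√M_i.
x_N₂O(eff) = (n_N₂O/√M_N₂O) / (n_N₂O/√M_N₂O + n_Kr/√M_Kr)
= (4.50/√44.01) / (4.50/√44.01 + 1.90/√83.80) = 0.6783/(0.6783 + 0.2076) = 0.766.

0.766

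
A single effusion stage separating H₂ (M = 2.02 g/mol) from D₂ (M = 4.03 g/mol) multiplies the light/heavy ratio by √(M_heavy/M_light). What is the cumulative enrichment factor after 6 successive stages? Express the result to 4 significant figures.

The single-stage factor is √(M_heavy/M_light), so 6 stages give [√(4.03/2.02)]^6 = (4.03/2.02)^(6/2).
= 1.99505^3 = 7.941.

7.941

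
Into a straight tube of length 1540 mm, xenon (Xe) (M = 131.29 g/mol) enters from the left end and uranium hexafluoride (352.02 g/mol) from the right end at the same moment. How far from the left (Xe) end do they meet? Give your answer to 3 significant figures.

Graham's law gives d_Xe/d_UF₆ = rate_Xe/rate_UF₆ = √(M_UF₆/M_Xe) = √(352.02/131.29) = 1.637.
With d_Xe + d_UF₆ = 1540 mm, d_UF₆ = 1540/(1 + 1.637) = 583.9 mm.
d_Xe = 1540 − 583.9 = 956 mm.

956 mm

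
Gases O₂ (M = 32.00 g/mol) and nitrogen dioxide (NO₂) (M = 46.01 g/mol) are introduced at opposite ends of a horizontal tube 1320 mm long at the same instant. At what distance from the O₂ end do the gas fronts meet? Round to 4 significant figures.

719.8 mm

Distances travelled in equal time are proportional to diffusion rates, so d_O₂/d_NO₂ = √(M_NO₂/M_O₂) = √(46.01/32.00) = 1.199.
With d_O₂ + d_NO₂ = 1320 mm, d_NO₂ = 1320/(1 + 1.199) = 600.2 mm.
d_O₂ = 1320 − 600.2 = 719.8 mm.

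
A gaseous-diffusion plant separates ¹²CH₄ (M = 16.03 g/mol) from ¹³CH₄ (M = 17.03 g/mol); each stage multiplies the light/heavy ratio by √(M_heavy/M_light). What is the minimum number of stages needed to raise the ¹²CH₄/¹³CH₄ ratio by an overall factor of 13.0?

Per stage α = (17.03/16.03)^(1/2) = 1.06238^0.5, giving ln α = 0.03026.
Need α^N ≥ 13.0 ⇒ N ≥ ln(13.0) / ln α = 2.565 / 0.03026 = 84.77.
So at least 85 stages are needed.

85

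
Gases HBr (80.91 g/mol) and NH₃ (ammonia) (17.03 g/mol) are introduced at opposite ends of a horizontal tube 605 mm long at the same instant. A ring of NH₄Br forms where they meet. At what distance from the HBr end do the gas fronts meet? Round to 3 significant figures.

190 mm

Distances travelled in equal time are proportional to diffusion rates, so d_HBr/d_NH₃ = √(M_NH₃/M_HBr) = √(17.03/80.91) = 0.4588.
With d_HBr + d_NH₃ = 605 mm, d_NH₃ = 605/(1 + 0.4588) = 414.7 mm.
d_HBr = 605 − 414.7 = 190 mm.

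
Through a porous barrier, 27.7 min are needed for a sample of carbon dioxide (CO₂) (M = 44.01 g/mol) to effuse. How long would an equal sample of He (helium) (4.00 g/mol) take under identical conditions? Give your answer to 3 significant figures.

Since effusion rate ∝ 1/√M, t_He/t_CO₂ = √(M_He/M_CO₂) = √(4.00/44.01) = √0.09089 = 0.3015.
So the time for He is 27.7 × 0.3015 = 8.35 min.

8.35 min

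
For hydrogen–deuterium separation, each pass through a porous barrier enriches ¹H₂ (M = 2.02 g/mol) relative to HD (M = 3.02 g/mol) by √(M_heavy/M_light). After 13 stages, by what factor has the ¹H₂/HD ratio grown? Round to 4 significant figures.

Each stage multiplies the ratio by α = √(3.02/2.02), so after 13 stages the overall factor is α^13 = (3.02/2.02)^(13/2).
= 1.49505^(13/2) = 13.65.

13.65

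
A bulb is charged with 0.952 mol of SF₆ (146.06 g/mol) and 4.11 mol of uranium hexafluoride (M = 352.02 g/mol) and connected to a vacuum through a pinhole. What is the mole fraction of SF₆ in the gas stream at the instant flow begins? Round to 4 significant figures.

0.2645

Each component's effusion rate ∝ (its partial pressure)·(1/√M) ∝ n_i/√M_i.
Mole fraction of SF₆ in the effusate = (n_SF₆/√M_SF₆) / (n_SF₆/√M_SF₆ + n_UF₆/√M_UF₆)
= (0.952/√146.06) / (0.952/√146.06 + 4.11/√352.02) = 0.07877/(0.07877 + 0.2191) = 0.2645.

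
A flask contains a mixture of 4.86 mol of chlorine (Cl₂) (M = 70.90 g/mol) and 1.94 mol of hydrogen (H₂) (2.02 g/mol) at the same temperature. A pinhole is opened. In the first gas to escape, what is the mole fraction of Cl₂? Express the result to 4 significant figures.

0.2972

Each component's effusion rate ∝ (its partial pressure)·(1/√M) ∝ n_i/√M_i.
x_Cl₂(eff) = (n_Cl₂/√M_Cl₂) / (n_Cl₂/√M_Cl₂ + n_H₂/√M_H₂)
= (4.86/√70.90) / (4.86/√70.90 + 1.94/√2.02) = 0.5772/(0.5772 + 1.365) = 0.2972.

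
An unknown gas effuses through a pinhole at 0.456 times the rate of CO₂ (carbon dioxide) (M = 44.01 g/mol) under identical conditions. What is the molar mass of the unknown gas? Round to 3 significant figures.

Graham's law gives rate_X/rate_CO₂ = √(M_CO₂/M_X).
0.456 = √(44.01/M_X)
M_X = 44.01 / 0.456² = 44.01 / 0.2079 = 212 g/mol

212 g/mol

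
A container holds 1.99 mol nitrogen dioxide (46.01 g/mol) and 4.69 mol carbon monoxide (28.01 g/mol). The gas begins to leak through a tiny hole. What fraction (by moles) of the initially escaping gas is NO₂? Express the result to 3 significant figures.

The effusion rate of species i is ∝ p_i/√M_i ∝ n_i/√M_i.
x_NO₂(eff) = (n_NO₂/√M_NO₂) / (n_NO₂/√M_NO₂ + n_CO/√M_CO)
= (1.99/√46.01) / (1.99/√46.01 + 4.69/√28.01) = 0.2934/(0.2934 + 0.8862) = 0.249.

0.249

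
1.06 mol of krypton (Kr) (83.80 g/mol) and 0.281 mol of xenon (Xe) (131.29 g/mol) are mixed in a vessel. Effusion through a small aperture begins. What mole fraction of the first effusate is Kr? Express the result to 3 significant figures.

0.825

Effusion rate of each component ∝ n_i/√M_i (partial pressure × 1/√M).
Mole fraction of Kr in the effusate = (n_Kr/√M_Kr) / (n_Kr/√M_Kr + n_Xe/√M_Xe)
= (1.06/√83.80) / (1.06/√83.80 + 0.281/√131.29) = 0.1158/(0.1158 + 0.02452) = 0.825.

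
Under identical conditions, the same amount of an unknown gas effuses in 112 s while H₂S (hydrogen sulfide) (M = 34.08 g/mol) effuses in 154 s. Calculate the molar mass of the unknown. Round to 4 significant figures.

18.03 g/mol

From Graham's law, t_X/t_H₂S = √(M_X/M_H₂S).
112/154 = 0.7273 = √(M_X/34.08)
M_X = 34.08 × 0.7273² = 34.08 × 0.5289 = 18.03 g/mol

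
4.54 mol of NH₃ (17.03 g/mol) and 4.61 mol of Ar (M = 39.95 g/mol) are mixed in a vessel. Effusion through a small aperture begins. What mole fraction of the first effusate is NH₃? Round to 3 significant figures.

0.601

The effusion rate of species i is ∝ p_i/√M_i ∝ n_i/√M_i.
Mole fraction of NH₃ in the effusate = (n_NH₃/√M_NH₃) / (n_NH₃/√M_NH₃ + n_Ar/√M_Ar)
= (4.54/√17.03) / (4.54/√17.03 + 4.61/√39.95) = 1.100/(1.100 + 0.7294) = 0.601.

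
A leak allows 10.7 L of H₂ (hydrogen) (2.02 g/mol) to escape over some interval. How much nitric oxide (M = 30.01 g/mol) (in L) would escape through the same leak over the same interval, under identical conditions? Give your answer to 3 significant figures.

By Graham's law, rate_NO/rate_H₂ = √(M_H₂/M_NO) = √(2.02/30.01) = √0.06731 = 0.2594.
So the volume for NO is 10.7 × 0.2594 = 2.78 L.

2.78 L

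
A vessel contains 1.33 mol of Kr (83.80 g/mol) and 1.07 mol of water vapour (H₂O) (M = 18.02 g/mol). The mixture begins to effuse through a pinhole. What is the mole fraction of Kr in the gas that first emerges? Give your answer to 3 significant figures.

0.366

The effusion rate of species i is ∝ p_i/√M_i ∝ n_i/√M_i.
Mole fraction of Kr in the effusate = (n_Kr/√M_Kr) / (n_Kr/√M_Kr + n_H₂O/√M_H₂O)
= (1.33/√83.80) / (1.33/√83.80 + 1.07/√18.02) = 0.1453/(0.1453 + 0.2521) = 0.366.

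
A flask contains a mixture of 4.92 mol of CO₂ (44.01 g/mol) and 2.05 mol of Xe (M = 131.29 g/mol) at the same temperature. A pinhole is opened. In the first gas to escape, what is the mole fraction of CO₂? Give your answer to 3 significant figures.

The effusion rate of species i is ∝ p_i/√M_i ∝ n_i/√M_i.
So x_CO₂ in the escaping gas = (n_CO₂/√M_CO₂) / Σ(n_i/√M_i)
= (4.92/√44.01) / (4.92/√44.01 + 2.05/√131.29) = 0.7416/(0.7416 + 0.1789) = 0.806.

0.806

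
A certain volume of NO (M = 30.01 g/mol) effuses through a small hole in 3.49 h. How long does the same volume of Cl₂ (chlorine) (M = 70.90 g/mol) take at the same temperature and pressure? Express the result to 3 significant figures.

Graham's law gives t_Cl₂/t_NO = √(M_Cl₂/M_NO) = √(70.90/30.01) = √2.363 = 1.537.
So the time for Cl₂ is 3.49 × 1.537 = 5.36 h.

5.36 h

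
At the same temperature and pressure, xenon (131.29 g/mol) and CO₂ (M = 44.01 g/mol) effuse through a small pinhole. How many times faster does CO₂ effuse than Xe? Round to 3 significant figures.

From Graham's law, rate_CO₂/rate_Xe = √(M_Xe/M_CO₂) = √(131.29/44.01) = √2.983 = 1.73.

1.73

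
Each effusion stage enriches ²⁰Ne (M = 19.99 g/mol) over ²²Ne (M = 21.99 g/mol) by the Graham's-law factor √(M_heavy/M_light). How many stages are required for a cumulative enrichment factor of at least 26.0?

69

Per stage α = (21.99/19.99)^(1/2) = 1.10005^0.5, giving ln α = 0.04768.
Need α^N ≥ 26.0 ⇒ N ≥ ln(26.0) / ln α = 3.258 / 0.04768 = 68.34.
Minimum whole number of stages: N = 69.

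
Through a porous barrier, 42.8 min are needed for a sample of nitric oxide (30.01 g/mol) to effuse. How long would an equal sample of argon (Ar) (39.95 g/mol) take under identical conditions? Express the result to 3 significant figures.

Using Graham's law: t_Ar/t_NO = √(M_Ar/M_NO) = √(39.95/30.01) = √1.331 = 1.154.
So the time for Ar is 42.8 × 1.154 = 49.4 min.

49.4 min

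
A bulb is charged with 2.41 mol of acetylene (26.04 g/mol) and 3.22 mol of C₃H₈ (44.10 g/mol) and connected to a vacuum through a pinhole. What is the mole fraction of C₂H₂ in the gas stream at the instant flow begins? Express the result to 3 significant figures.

0.493

Effusion rate of each component ∝ n_i/√M_i (partial pressure × 1/√M).
So x_C₂H₂ in the escaping gas = (n_C₂H₂/√M_C₂H₂) / Σ(n_i/√M_i)
= (2.41/√26.04) / (2.41/√26.04 + 3.22/√44.10) = 0.4723/(0.4723 + 0.4849) = 0.493.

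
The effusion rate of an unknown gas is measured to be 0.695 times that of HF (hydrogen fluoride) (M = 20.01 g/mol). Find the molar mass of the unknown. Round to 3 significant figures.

Since effusion rate ∝ 1/√M, rate_X/rate_HF = √(M_HF/M_X).
0.695 = √(20.01/M_X)
M_X = 20.01 / 0.695² = 20.01 / 0.4830 = 41.4 g/mol

41.4 g/mol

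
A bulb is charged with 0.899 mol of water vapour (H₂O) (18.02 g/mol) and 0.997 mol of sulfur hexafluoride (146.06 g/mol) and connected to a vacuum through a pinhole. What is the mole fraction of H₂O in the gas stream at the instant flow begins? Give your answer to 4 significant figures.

0.7197

The effusion rate of species i is ∝ p_i/√M_i ∝ n_i/√M_i.
So x_H₂O in the escaping gas = (n_H₂O/√M_H₂O) / Σ(n_i/√M_i)
= (0.899/√18.02) / (0.899/√18.02 + 0.997/√146.06) = 0.2118/(0.2118 + 0.08250) = 0.7197.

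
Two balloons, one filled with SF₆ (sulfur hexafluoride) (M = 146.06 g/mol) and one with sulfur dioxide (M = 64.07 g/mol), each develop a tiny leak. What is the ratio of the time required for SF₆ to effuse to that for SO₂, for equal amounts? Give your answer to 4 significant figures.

From Graham's law, t_SF₆/t_SO₂ = √(M_SF₆/M_SO₂) = √(146.06/64.07) = √2.280 = 1.510.

1.510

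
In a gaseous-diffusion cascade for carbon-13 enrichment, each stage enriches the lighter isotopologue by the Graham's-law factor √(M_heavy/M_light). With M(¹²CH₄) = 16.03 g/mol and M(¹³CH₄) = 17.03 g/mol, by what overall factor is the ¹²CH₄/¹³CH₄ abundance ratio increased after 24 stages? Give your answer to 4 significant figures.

After 24 stages the ratio has grown by (√(17.03/16.03))^24 = (17.03/16.03)^(24/2).
= 1.06238^12 = 2.067.

2.067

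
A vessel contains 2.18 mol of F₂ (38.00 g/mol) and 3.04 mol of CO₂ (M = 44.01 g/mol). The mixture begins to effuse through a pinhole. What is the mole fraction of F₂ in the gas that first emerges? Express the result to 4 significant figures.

0.4356

Rate_i ∝ x_i/√M_i (Graham's law weighted by mole fraction), so the effusate composition follows n_i/√M_i.
Mole fraction of F₂ in the effusate = (n_F₂/√M_F₂) / (n_F₂/√M_F₂ + n_CO₂/√M_CO₂)
= (2.18/√38.00) / (2.18/√38.00 + 3.04/√44.01) = 0.3536/(0.3536 + 0.4582) = 0.4356.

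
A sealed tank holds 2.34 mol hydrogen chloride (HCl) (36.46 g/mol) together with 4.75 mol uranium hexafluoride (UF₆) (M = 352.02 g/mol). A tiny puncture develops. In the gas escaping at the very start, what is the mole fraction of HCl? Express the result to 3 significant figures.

0.605

Effusion rate of each component ∝ n_i/√M_i (partial pressure × 1/√M).
x_HCl(eff) = (n_HCl/√M_HCl) / (n_HCl/√M_HCl + n_UF₆/√M_UF₆)
= (2.34/√36.46) / (2.34/√36.46 + 4.75/√352.02) = 0.3875/(0.3875 + 0.2532) = 0.605.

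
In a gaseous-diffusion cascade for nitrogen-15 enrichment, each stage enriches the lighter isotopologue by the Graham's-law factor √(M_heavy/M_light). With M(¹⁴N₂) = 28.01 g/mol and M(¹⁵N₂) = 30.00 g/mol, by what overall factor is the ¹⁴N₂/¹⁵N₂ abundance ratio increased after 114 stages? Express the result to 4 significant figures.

50.01

The single-stage factor is √(M_heavy/M_light), so 114 stages give [√(30.00/28.01)]^114 = (30.00/28.01)^(114/2).
= 1.07105^57 = 50.01.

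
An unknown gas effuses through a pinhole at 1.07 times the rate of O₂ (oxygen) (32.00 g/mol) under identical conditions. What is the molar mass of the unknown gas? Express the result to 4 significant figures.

27.95 g/mol

Since effusion rate ∝ 1/√M, rate_X/rate_O₂ = √(M_O₂/M_X).
1.07 = √(32.00/M_X)
M_X = 32.00 / 1.07² = 32.00 / 1.145 = 27.95 g/mol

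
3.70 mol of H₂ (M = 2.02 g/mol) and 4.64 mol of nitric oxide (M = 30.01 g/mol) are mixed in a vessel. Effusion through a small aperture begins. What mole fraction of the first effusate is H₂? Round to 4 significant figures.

0.7545

The effusion rate of species i is ∝ p_i/√M_i ∝ n_i/√M_i.
Mole fraction of H₂ in the effusate = (n_H₂/√M_H₂) / (n_H₂/√M_H₂ + n_NO/√M_NO)
= (3.70/√2.02) / (3.70/√2.02 + 4.64/√30.01) = 2.603/(2.603 + 0.8470) = 0.7545.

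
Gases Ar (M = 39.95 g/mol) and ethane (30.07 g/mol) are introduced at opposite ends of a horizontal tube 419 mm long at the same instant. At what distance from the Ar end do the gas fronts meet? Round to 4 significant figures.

194.6 mm

Graham's law gives d_Ar/d_C₂H₆ = rate_Ar/rate_C₂H₆ = √(M_C₂H₆/M_Ar) = √(30.07/39.95) = 0.8676.
With d_Ar + d_C₂H₆ = 419 mm, d_C₂H₆ = 419/(1 + 0.8676) = 224.4 mm.
d_Ar = 419 − 224.4 = 194.6 mm.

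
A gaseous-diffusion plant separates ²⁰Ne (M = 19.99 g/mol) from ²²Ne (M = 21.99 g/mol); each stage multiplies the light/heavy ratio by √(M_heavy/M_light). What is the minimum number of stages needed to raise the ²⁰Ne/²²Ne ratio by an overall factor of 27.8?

70

Per stage α = (21.99/19.99)^(1/2) = 1.10005^0.5, giving ln α = 0.04768.
Need α^N ≥ 27.8 ⇒ N ≥ ln(27.8) / ln α = 3.325 / 0.04768 = 69.74.
Rounding up, N = 70 stages.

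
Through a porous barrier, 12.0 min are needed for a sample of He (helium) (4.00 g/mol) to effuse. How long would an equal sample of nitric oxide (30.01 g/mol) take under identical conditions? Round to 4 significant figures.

32.87 min

Using Graham's law: t_NO/t_He = √(M_NO/M_He) = √(30.01/4.00) = √7.503 = 2.739.
So the time for NO is 12.0 × 2.739 = 32.87 min.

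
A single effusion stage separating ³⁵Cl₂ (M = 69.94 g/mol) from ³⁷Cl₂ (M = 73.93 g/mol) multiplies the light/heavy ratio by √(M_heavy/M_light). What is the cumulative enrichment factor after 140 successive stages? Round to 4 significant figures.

Each stage multiplies the ratio by α = √(73.93/69.94), so after 140 stages the overall factor is α^140 = (73.93/69.94)^(140/2).
= 1.05705^70 = 48.60.

48.60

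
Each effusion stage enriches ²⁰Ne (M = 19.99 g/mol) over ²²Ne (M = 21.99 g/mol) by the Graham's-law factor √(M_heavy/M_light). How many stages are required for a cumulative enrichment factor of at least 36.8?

With α = √(21.99/19.99) per stage, ln α = ½ ln(1.10005) = 0.04768.
Need α^N ≥ 36.8 ⇒ N ≥ ln(36.8) / ln α = 3.605 / 0.04768 = 75.62.
So at least 76 stages are needed.

76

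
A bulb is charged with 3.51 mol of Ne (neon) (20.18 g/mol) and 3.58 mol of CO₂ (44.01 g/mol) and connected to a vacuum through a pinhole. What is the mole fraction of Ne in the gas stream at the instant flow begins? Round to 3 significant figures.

The effusion rate of species i is ∝ p_i/√M_i ∝ n_i/√M_i.
x_Ne(eff) = (n_Ne/√M_Ne) / (n_Ne/√M_Ne + n_CO₂/√M_CO₂)
= (3.51/√20.18) / (3.51/√20.18 + 3.58/√44.01) = 0.7814/(0.7814 + 0.5396) = 0.591.

0.591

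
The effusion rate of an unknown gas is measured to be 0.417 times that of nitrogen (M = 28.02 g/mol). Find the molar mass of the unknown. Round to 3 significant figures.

161 g/mol

Graham's law gives rate_X/rate_N₂ = √(M_N₂/M_X).
0.417 = √(28.02/M_X)
M_X = 28.02 / 0.417² = 28.02 / 0.1739 = 161 g/mol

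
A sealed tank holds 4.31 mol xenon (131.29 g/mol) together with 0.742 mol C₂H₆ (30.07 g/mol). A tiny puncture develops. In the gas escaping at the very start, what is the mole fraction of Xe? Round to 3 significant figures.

0.735

Each component's effusion rate ∝ (its partial pressure)·(1/√M) ∝ n_i/√M_i.
So x_Xe in the escaping gas = (n_Xe/√M_Xe) / Σ(n_i/√M_i)
= (4.31/√131.29) / (4.31/√131.29 + 0.742/√30.07) = 0.3762/(0.3762 + 0.1353) = 0.735.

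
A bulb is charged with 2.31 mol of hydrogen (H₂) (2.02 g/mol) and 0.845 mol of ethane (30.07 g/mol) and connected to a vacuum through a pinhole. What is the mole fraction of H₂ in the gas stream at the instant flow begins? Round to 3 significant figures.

0.913

The effusion rate of species i is ∝ p_i/√M_i ∝ n_i/√M_i.
Mole fraction of H₂ in the effusate = (n_H₂/√M_H₂) / (n_H₂/√M_H₂ + n_C₂H₆/√M_C₂H₆)
= (2.31/√2.02) / (2.31/√2.02 + 0.845/√30.07) = 1.625/(1.625 + 0.1541) = 0.913.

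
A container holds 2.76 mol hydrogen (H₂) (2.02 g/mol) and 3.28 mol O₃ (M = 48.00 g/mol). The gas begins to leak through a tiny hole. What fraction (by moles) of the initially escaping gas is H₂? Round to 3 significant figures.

The effusion rate of species i is ∝ p_i/√M_i ∝ n_i/√M_i.
x_H₂(eff) = (n_H₂/√M_H₂) / (n_H₂/√M_H₂ + n_O₃/√M_O₃)
= (2.76/√2.02) / (2.76/√2.02 + 3.28/√48.00) = 1.942/(1.942 + 0.4734) = 0.804.

0.804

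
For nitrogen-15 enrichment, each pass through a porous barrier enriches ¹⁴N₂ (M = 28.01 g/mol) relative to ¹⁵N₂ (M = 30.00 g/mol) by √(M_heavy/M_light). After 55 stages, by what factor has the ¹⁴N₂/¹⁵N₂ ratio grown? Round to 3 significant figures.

6.60

Each stage multiplies the ratio by α = √(30.00/28.01), so after 55 stages the overall factor is α^55 = (30.00/28.01)^(55/2).
= 1.07105^(55/2) = 6.60.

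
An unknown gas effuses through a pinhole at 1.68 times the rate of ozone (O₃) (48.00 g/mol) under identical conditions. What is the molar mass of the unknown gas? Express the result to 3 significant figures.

By Graham's law, rate_X/rate_O₃ = √(M_O₃/M_X).
1.68 = √(48.00/M_X)
M_X = 48.00 / 1.68² = 48.00 / 2.822 = 17.0 g/mol

17.0 g/mol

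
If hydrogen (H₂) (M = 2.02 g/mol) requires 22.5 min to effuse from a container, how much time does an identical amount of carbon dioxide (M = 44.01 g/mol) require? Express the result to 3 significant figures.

Graham's law gives t_CO₂/t_H₂ = √(M_CO₂/M_H₂) = √(44.01/2.02) = √21.79 = 4.668.
So the time for CO₂ is 22.5 × 4.668 = 105 min.

105 min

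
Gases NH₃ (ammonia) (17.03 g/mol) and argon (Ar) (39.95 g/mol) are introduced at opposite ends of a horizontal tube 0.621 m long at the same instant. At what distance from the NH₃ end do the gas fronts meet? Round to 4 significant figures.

0.3757 m

Graham's law gives d_NH₃/d_Ar = rate_NH₃/rate_Ar = √(M_Ar/M_NH₃) = √(39.95/17.03) = 1.532.
With d_NH₃ + d_Ar = 0.621 m, d_Ar = 0.621/(1 + 1.532) = 0.2453 m.
d_NH₃ = 0.621 − 0.2453 = 0.3757 m.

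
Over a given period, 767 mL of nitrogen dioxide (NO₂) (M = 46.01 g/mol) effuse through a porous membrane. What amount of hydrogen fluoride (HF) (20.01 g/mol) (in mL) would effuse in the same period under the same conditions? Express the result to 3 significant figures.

Graham's law gives rate_HF/rate_NO₂ = √(M_NO₂/M_HF) = √(46.01/20.01) = √2.299 = 1.516.
So the volume for HF is 767 × 1.516 = 1160 mL.

1160 mL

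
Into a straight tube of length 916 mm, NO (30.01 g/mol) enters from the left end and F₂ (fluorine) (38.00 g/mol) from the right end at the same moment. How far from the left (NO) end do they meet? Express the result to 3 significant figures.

In equal time, each gas travels a distance ∝ its rate ∝ 1/√M, so d_NO/d_F₂ = √(M_F₂/M_NO) = √(38.00/30.01) = 1.125.
With d_NO + d_F₂ = 916 mm, d_F₂ = 916/(1 + 1.125) = 431.0 mm.
d_NO = 916 − 431.0 = 485 mm.

485 mm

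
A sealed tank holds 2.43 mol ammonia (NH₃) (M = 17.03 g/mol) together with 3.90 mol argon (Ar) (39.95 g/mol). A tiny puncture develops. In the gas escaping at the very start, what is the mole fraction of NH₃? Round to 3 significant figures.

The effusion rate of species i is ∝ p_i/√M_i ∝ n_i/√M_i.
x_NH₃(eff) = (n_NH₃/√M_NH₃) / (n_NH₃/√M_NH₃ + n_Ar/√M_Ar)
= (2.43/√17.03) / (2.43/√17.03 + 3.90/√39.95) = 0.5888/(0.5888 + 0.6170) = 0.488.

0.488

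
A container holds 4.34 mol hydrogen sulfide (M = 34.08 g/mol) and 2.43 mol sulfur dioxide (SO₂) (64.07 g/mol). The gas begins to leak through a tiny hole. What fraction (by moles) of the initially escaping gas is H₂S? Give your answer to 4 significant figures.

0.7100

Each component's effusion rate ∝ (its partial pressure)·(1/√M) ∝ n_i/√M_i.
Mole fraction of H₂S in the effusate = (n_H₂S/√M_H₂S) / (n_H₂S/√M_H₂S + n_SO₂/√M_SO₂)
= (4.34/√34.08) / (4.34/√34.08 + 2.43/√64.07) = 0.7434/(0.7434 + 0.3036) = 0.7100.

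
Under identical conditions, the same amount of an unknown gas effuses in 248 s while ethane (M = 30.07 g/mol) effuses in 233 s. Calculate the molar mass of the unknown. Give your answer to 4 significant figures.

By Graham's law, t_X/t_C₂H₆ = √(M_X/M_C₂H₆).
248/233 = 1.064 = √(M_X/30.07)
M_X = 30.07 × 1.064² = 30.07 × 1.133 = 34.07 g/mol

34.07 g/mol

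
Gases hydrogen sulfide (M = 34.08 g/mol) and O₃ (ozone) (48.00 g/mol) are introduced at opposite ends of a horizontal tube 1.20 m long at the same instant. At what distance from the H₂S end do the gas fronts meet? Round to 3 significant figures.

0.651 m

The fronts meet when d_H₂S + d_O₃ = L with d_H₂S/d_O₃ = √(M_O₃/M_H₂S) (Graham's law). Here √(M_O₃/M_H₂S) = √(48.00/34.08) = 1.187.
With d_H₂S + d_O₃ = 1.20 m, d_O₃ = 1.20/(1 + 1.187) = 0.5488 m.
d_H₂S = 1.20 − 0.5488 = 0.651 m.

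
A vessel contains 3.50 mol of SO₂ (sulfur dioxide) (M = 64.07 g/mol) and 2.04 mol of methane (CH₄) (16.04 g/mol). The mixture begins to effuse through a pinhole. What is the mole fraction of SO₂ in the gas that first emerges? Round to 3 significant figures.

0.462

The effusion rate of species i is ∝ p_i/√M_i ∝ n_i/√M_i.
So x_SO₂ in the escaping gas = (n_SO₂/√M_SO₂) / Σ(n_i/√M_i)
= (3.50/√64.07) / (3.50/√64.07 + 2.04/√16.04) = 0.4373/(0.4373 + 0.5094) = 0.462.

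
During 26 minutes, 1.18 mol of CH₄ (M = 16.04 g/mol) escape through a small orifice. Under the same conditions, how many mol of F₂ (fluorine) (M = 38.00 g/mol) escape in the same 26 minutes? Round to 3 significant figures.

0.767 mol

Graham's law gives rate_F₂/rate_CH₄ = √(M_CH₄/M_F₂) = √(16.04/38.00) = √0.4221 = 0.6497.
So the amount for F₂ is 1.18 × 0.6497 = 0.767 mol.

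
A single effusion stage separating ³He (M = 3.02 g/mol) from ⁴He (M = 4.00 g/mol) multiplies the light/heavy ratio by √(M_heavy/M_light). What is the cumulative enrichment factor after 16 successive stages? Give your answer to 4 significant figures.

9.472

After 16 stages the ratio has grown by (√(4.00/3.02))^16 = (4.00/3.02)^(16/2).
= 1.32450^8 = 9.472.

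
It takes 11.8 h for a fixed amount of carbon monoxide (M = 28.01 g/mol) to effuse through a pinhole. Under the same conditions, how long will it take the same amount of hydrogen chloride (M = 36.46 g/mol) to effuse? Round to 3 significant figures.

Graham's law gives t_HCl/t_CO = √(M_HCl/M_CO) = √(36.46/28.01) = √1.302 = 1.141.
So the time for HCl is 11.8 × 1.141 = 13.5 h.

13.5 h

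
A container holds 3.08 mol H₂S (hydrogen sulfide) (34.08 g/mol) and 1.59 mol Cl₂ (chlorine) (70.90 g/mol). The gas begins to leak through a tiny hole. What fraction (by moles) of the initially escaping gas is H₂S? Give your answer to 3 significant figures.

0.736

The effusion rate of species i is ∝ p_i/√M_i ∝ n_i/√M_i.
x_H₂S(eff) = (n_H₂S/√M_H₂S) / (n_H₂S/√M_H₂S + n_Cl₂/√M_Cl₂)
= (3.08/√34.08) / (3.08/√34.08 + 1.59/√70.90) = 0.5276/(0.5276 + 0.1888) = 0.736.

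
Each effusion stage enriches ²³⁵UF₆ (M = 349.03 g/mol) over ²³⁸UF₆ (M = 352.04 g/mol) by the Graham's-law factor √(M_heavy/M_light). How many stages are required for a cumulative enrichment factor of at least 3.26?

Single-stage factor α = √(352.04/349.03), so ln α = ½ ln(1.00862) = 0.004293.
Need α^N ≥ 3.26 ⇒ N ≥ ln(3.26) / ln α = 1.182 / 0.004293 = 275.24.
Minimum whole number of stages: N = 276.

276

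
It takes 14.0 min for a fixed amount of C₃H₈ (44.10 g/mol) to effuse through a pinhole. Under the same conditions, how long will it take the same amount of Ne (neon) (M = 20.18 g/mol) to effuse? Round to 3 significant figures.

Graham's law gives t_Ne/t_C₃H₈ = √(M_Ne/M_C₃H₈) = √(20.18/44.10) = √0.4576 = 0.6765.
So the time for Ne is 14.0 × 0.6765 = 9.47 min.

9.47 min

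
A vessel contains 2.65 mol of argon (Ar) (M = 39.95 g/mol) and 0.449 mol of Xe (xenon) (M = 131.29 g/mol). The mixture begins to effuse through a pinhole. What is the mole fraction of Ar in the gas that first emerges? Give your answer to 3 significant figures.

0.915

Each component's effusion rate ∝ (its partial pressure)·(1/√M) ∝ n_i/√M_i.
So x_Ar in the escaping gas = (n_Ar/√M_Ar) / Σ(n_i/√M_i)
= (2.65/√39.95) / (2.65/√39.95 + 0.449/√131.29) = 0.4193/(0.4193 + 0.03919) = 0.915.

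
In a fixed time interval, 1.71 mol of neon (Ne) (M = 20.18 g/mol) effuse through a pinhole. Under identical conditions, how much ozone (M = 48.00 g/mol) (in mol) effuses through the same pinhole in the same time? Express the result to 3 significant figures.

Since effusion rate ∝ 1/√M, rate_O₃/rate_Ne = √(M_Ne/M_O₃) = √(20.18/48.00) = √0.4204 = 0.6484.
So the amount for O₃ is 1.71 × 0.6484 = 1.11 mol.

1.11 mol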